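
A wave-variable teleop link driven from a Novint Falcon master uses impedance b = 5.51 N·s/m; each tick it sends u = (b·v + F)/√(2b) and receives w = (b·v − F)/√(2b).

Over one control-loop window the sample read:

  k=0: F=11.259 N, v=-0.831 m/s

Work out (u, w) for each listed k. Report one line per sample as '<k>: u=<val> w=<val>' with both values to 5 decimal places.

0: u=2.01232 w=-4.77094

k=0: b·v=5.51×(-0.831)=-4.57881; √(2b)=3.31964; u=(-4.57881+11.259)/3.31964=2.01232, w=(-4.57881−11.259)/3.31964=-4.77094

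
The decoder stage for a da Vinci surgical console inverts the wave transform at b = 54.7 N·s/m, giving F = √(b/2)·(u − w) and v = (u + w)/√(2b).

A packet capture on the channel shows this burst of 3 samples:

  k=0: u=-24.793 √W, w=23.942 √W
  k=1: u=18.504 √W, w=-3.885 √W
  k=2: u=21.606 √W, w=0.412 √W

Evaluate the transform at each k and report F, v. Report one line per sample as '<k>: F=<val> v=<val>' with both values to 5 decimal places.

0: F=-254.87054 v=-0.08136
1: F=117.08826 v=1.39768
2: F=110.83874 v=2.10508

k=0: u−w=-48.73500, u+w=-0.85100; √(b/2)=5.22972, √(2b)=10.45945; F=5.22972×(-48.735)=-254.87054, v=-0.85100/10.45945=-0.08136
k=1: u−w=22.38900, u+w=14.61900; √(b/2)=5.22972, √(2b)=10.45945; F=5.22972×22.389=117.08826, v=14.61900/10.45945=1.39768
k=2: u−w=21.19400, u+w=22.01800; √(b/2)=5.22972, √(2b)=10.45945; F=5.22972×21.194=110.83874, v=22.01800/10.45945=2.10508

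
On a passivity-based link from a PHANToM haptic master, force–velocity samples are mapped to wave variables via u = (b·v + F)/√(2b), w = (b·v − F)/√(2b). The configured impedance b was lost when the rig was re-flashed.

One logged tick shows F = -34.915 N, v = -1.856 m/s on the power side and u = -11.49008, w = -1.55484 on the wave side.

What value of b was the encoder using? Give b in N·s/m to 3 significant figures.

b = 24.7 N·s/m

u + w = -13.04492;  u + w = √(2b)·v, so √(2b) = -13.04492/(-1.856) = 7.02851.
b = (√(2b))²/2 = 49.39999/2 = 24.70000.
(Check via u − w = 2F/√(2b): u − w = -9.93524, 2F/√(2b) = -9.93525.)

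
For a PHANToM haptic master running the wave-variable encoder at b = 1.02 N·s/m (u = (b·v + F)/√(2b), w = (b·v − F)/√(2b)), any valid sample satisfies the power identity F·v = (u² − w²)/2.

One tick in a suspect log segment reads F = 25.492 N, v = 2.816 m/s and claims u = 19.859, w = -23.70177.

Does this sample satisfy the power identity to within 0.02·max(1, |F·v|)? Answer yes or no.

F·v = 25.492×2.816 = 71.7855 W.
(u² − w²)/2 = (394.3799 − 561.7739)/2 = -83.6970 W.
|Δ| = 155.4825;  2% of max(1, |F·v|) = 1.4357.

no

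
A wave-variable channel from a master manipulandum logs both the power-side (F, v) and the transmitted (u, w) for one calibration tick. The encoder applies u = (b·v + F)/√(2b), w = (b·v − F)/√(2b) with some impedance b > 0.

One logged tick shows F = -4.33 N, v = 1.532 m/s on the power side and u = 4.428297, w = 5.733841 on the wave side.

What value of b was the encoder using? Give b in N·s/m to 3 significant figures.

u + w = 10.162138;  u + w = √(2b)·v, so √(2b) = 10.162138/1.532 = 6.633249.
b = (√(2b))²/2 = 43.999997/2 = 21.999998.
(Check via u − w = 2F/√(2b): u − w = -1.305544, 2F/√(2b) = -1.305544.)

b = 22 N·s/m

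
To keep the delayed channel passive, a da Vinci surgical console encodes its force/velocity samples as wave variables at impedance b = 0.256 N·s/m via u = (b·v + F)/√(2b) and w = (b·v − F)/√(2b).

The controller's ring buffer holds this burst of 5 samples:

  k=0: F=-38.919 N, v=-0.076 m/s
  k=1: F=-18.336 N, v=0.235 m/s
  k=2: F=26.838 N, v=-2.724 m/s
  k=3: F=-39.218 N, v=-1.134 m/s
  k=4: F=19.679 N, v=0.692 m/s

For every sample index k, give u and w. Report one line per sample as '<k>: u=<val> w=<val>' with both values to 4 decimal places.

k=0: b·v=0.256×(-0.076)=-0.0195; √(2b)=0.7155; u=(-0.0195+(-38.919))/0.7155=-54.4181, w=(-0.0195−(-38.919))/0.7155=54.3638
k=1: b·v=0.256×0.235=0.0602; √(2b)=0.7155; u=(0.0602+(-18.336))/0.7155=-25.5413, w=(0.0602−(-18.336))/0.7155=25.7094
k=2: b·v=0.256×(-2.724)=-0.6973; √(2b)=0.7155; u=(-0.6973+26.838)/0.7155=36.5327, w=(-0.6973−26.838)/0.7155=-38.4818
k=3: b·v=0.256×(-1.134)=-0.2903; √(2b)=0.7155; u=(-0.2903+(-39.218))/0.7155=-55.2145, w=(-0.2903−(-39.218))/0.7155=54.4031
k=4: b·v=0.256×0.692=0.1772; √(2b)=0.7155; u=(0.1772+19.679)/0.7155=27.7498, w=(0.1772−19.679)/0.7155=-27.2547

0: u=-54.4181 w=54.3638
1: u=-25.5413 w=25.7094
2: u=36.5327 w=-38.4818
3: u=-55.2145 w=54.4031
4: u=27.7498 w=-27.2547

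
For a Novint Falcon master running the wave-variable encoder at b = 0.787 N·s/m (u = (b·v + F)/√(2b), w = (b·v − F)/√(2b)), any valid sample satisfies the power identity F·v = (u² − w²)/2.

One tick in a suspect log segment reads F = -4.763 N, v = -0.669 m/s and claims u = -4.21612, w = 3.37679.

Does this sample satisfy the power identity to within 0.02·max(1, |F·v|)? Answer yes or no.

yes

F·v = (-4.763)×(-0.669) = 3.18645 W.
(u² − w²)/2 = (17.77567 − 11.40271)/2 = 3.18648 W.
|Δ| = 0.00003;  2% of max(1, |F·v|) = 0.06373.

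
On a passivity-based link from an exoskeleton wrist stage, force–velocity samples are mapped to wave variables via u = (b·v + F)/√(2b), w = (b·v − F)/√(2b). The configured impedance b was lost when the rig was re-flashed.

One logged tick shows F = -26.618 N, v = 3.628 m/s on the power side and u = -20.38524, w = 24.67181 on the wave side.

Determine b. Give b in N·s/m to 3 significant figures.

u + w = 4.28657;  u + w = √(2b)·v, so √(2b) = 4.28657/3.628 = 1.18152.
b = (√(2b))²/2 = 1.39600/2 = 0.69800.
(Check via u − w = 2F/√(2b): u − w = -45.05705, 2F/√(2b) = -45.05705.)

b = 0.698 N·s/m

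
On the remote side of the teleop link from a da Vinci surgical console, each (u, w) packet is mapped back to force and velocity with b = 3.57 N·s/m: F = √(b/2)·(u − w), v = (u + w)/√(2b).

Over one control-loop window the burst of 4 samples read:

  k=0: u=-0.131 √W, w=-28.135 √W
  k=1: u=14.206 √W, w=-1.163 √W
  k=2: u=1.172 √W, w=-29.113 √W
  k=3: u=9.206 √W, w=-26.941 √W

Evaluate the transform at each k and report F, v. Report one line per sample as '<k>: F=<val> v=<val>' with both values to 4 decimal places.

k=0: u−w=28.0040, u+w=-28.2660; √(b/2)=1.3360, √(2b)=2.6721; F=1.3360×28.004=37.4144, v=-28.2660/2.6721=-10.5783
k=1: u−w=15.3690, u+w=13.0430; √(b/2)=1.3360, √(2b)=2.6721; F=1.3360×15.369=20.5336, v=13.0430/2.6721=4.8812
k=2: u−w=30.2850, u+w=-27.9410; √(b/2)=1.3360, √(2b)=2.6721; F=1.3360×30.285=40.4619, v=-27.9410/2.6721=-10.4567
k=3: u−w=36.1470, u+w=-17.7350; √(b/2)=1.3360, √(2b)=2.6721; F=1.3360×36.147=48.2938, v=-17.7350/2.6721=-6.6372

0: F=37.4144 v=-10.5783
1: F=20.5336 v=4.8812
2: F=40.4619 v=-10.4567
3: F=48.2938 v=-6.6372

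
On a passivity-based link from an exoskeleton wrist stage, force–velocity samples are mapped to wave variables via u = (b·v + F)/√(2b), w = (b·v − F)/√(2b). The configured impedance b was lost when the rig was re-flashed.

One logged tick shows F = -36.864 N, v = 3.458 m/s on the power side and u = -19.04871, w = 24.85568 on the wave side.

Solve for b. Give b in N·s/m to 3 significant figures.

u + w = 5.8070;  u + w = √(2b)·v, so √(2b) = 5.8070/3.458 = 1.6793.
b = (√(2b))²/2 = 2.8200/2 = 1.4100.
(Check via u − w = 2F/√(2b): u − w = -43.9044, 2F/√(2b) = -43.9044.)

b = 1.41 N·s/m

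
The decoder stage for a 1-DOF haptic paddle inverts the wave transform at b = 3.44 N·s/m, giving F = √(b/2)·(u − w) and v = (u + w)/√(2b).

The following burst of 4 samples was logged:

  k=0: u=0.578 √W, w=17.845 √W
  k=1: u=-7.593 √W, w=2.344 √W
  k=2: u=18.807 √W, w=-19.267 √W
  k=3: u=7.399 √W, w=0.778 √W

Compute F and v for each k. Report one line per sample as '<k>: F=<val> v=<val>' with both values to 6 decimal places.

k=0: u−w=-17.267000, u+w=18.423000; √(b/2)=1.311488, √(2b)=2.622975; F=1.311488×(-17.267)=-22.645458, v=18.423000/2.622975=7.023703
k=1: u−w=-9.937000, u+w=-5.249000; √(b/2)=1.311488, √(2b)=2.622975; F=1.311488×(-9.937)=-13.032253, v=-5.249000/2.622975=-2.001162
k=2: u−w=38.074000, u+w=-0.460000; √(b/2)=1.311488, √(2b)=2.622975; F=1.311488×38.074=49.933583, v=-0.460000/2.622975=-0.175373
k=3: u−w=6.621000, u+w=8.177000; √(b/2)=1.311488, √(2b)=2.622975; F=1.311488×6.621=8.683360, v=8.177000/2.622975=3.117452

0: F=-22.645458 v=7.023703
1: F=-13.032253 v=-2.001162
2: F=49.933583 v=-0.175373
3: F=8.683360 v=3.117452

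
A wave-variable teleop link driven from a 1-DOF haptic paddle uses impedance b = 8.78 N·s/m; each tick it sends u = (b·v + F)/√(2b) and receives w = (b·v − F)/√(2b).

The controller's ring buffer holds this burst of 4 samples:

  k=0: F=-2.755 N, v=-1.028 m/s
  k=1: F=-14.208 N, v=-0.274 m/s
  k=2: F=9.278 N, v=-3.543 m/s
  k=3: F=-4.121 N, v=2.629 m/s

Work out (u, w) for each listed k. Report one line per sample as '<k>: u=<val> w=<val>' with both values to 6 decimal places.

k=0: b·v=8.78×(-1.028)=-9.025840; √(2b)=4.190465; u=(-9.025840+(-2.755))/4.190465=-2.811344, w=(-9.025840−(-2.755))/4.190465=-1.496454
k=1: b·v=8.78×(-0.274)=-2.405720; √(2b)=4.190465; u=(-2.405720+(-14.208))/4.190465=-3.964648, w=(-2.405720−(-14.208))/4.190465=2.816460
k=2: b·v=8.78×(-3.543)=-31.107540; √(2b)=4.190465; u=(-31.107540+9.278)/4.190465=-5.209335, w=(-31.107540−9.278)/4.190465=-9.637483
k=3: b·v=8.78×2.629=23.082620; √(2b)=4.190465; u=(23.082620+(-4.121))/4.190465=4.524944, w=(23.082620−(-4.121))/4.190465=6.491790

0: u=-2.811344 w=-1.496454
1: u=-3.964648 w=2.816460
2: u=-5.209335 w=-9.637483
3: u=4.524944 w=6.491790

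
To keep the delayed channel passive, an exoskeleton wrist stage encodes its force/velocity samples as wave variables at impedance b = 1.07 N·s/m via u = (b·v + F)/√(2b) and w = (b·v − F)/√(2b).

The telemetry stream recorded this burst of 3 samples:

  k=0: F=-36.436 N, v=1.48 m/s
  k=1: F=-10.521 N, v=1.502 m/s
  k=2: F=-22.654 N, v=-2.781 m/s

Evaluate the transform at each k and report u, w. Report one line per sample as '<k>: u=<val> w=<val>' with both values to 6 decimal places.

k=0: b·v=1.07×1.48=1.583600; √(2b)=1.462874; u=(1.583600+(-36.436))/1.462874=-23.824610, w=(1.583600−(-36.436))/1.462874=25.989664
k=1: b·v=1.07×1.502=1.607140; √(2b)=1.462874; u=(1.607140+(-10.521))/1.462874=-6.093389, w=(1.607140−(-10.521))/1.462874=8.290626
k=2: b·v=1.07×(-2.781)=-2.975670; √(2b)=1.462874; u=(-2.975670+(-22.654))/1.462874=-17.520082, w=(-2.975670−(-22.654))/1.462874=13.451829

0: u=-23.824610 w=25.989664
1: u=-6.093389 w=8.290626
2: u=-17.520082 w=13.451829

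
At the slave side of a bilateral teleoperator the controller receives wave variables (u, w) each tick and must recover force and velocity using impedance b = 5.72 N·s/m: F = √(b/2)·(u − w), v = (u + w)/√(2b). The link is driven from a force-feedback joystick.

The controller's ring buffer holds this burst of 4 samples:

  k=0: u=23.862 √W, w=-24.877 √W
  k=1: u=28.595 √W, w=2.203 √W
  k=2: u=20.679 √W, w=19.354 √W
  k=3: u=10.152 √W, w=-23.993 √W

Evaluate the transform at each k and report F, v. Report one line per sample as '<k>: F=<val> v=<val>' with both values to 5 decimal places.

k=0: u−w=48.73900, u+w=-1.01500; √(b/2)=1.69115, √(2b)=3.38231; F=1.69115×48.739=82.42513, v=-1.01500/3.38231=-0.30009
k=1: u−w=26.39200, u+w=30.79800; √(b/2)=1.69115, √(2b)=3.38231; F=1.69115×26.392=44.63292, v=30.79800/3.38231=9.10562
k=2: u−w=1.32500, u+w=40.03300; √(b/2)=1.69115, √(2b)=3.38231; F=1.69115×1.325=2.24078, v=40.03300/3.38231=11.83600
k=3: u−w=34.14500, u+w=-13.84100; √(b/2)=1.69115, √(2b)=3.38231; F=1.69115×34.145=57.74443, v=-13.84100/3.38231=-4.09218

0: F=82.42513 v=-0.30009
1: F=44.63292 v=9.10562
2: F=2.24078 v=11.83600
3: F=57.74443 v=-4.09218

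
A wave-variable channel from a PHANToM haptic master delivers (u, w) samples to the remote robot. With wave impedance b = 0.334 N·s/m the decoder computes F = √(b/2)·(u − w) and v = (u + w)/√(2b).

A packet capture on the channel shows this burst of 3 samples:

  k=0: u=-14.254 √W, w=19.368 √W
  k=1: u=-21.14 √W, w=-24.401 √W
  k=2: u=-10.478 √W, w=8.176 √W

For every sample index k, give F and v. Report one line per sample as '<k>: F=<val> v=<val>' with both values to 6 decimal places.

0: F=-13.739843 v=6.257091
1: F=1.332628 v=-55.720414
2: F=-7.623075 v=-2.816548

k=0: u−w=-33.622000, u+w=5.114000; √(b/2)=0.408656, √(2b)=0.817313; F=0.408656×(-33.622)=-13.739843, v=5.114000/0.817313=6.257091
k=1: u−w=3.261000, u+w=-45.541000; √(b/2)=0.408656, √(2b)=0.817313; F=0.408656×3.261=1.332628, v=-45.541000/0.817313=-55.720414
k=2: u−w=-18.654000, u+w=-2.302000; √(b/2)=0.408656, √(2b)=0.817313; F=0.408656×(-18.654)=-7.623075, v=-2.302000/0.817313=-2.816548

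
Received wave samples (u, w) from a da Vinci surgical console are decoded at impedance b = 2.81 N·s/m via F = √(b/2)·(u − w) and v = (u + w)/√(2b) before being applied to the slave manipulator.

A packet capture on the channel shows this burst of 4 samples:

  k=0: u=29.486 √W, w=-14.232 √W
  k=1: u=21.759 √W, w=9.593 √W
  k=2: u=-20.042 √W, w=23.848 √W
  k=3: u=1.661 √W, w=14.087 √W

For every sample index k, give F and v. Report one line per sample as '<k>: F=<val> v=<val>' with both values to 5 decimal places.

0: F=51.82012 v=6.43451
1: F=14.42069 v=13.22504
2: F=-52.02400 v=1.60546
3: F=-14.72887 v=6.64289

k=0: u−w=43.71800, u+w=15.25400; √(b/2)=1.18533, √(2b)=2.37065; F=1.18533×43.718=51.82012, v=15.25400/2.37065=6.43451
k=1: u−w=12.16600, u+w=31.35200; √(b/2)=1.18533, √(2b)=2.37065; F=1.18533×12.166=14.42069, v=31.35200/2.37065=13.22504
k=2: u−w=-43.89000, u+w=3.80600; √(b/2)=1.18533, √(2b)=2.37065; F=1.18533×(-43.89)=-52.02400, v=3.80600/2.37065=1.60546
k=3: u−w=-12.42600, u+w=15.74800; √(b/2)=1.18533, √(2b)=2.37065; F=1.18533×(-12.426)=-14.72887, v=15.74800/2.37065=6.64289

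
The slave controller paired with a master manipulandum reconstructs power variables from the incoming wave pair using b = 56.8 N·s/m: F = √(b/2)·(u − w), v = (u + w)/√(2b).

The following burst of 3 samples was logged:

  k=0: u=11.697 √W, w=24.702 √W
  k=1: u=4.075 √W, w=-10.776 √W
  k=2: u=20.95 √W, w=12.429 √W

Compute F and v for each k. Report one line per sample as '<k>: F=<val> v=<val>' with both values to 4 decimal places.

0: F=-69.3058 v=3.4151
1: F=79.1434 v=-0.6287
2: F=45.4098 v=3.1317

k=0: u−w=-13.0050, u+w=36.3990; √(b/2)=5.3292, √(2b)=10.6583; F=5.3292×(-13.005)=-69.3058, v=36.3990/10.6583=3.4151
k=1: u−w=14.8510, u+w=-6.7010; √(b/2)=5.3292, √(2b)=10.6583; F=5.3292×14.851=79.1434, v=-6.7010/10.6583=-0.6287
k=2: u−w=8.5210, u+w=33.3790; √(b/2)=5.3292, √(2b)=10.6583; F=5.3292×8.521=45.4098, v=33.3790/10.6583=3.1317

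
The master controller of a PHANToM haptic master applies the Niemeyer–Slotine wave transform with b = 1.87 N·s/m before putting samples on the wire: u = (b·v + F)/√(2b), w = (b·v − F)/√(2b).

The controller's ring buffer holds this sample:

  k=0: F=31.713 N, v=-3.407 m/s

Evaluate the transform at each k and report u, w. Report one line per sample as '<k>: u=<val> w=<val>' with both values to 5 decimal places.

k=0: b·v=1.87×(-3.407)=-6.37109; √(2b)=1.93391; u=(-6.37109+31.713)/1.93391=13.10399, w=(-6.37109−31.713)/1.93391=-19.69281

0: u=13.10399 w=-19.69281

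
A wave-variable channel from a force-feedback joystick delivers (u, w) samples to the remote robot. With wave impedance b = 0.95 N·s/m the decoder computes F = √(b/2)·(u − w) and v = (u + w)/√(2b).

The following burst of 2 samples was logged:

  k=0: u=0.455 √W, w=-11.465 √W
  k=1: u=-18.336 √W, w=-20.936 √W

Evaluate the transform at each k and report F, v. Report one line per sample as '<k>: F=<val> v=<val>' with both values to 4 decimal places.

0: F=8.2153 v=-7.9875
1: F=1.7919 v=-28.4909

k=0: u−w=11.9200, u+w=-11.0100; √(b/2)=0.6892, √(2b)=1.3784; F=0.6892×11.92=8.2153, v=-11.0100/1.3784=-7.9875
k=1: u−w=2.6000, u+w=-39.2720; √(b/2)=0.6892, √(2b)=1.3784; F=0.6892×2.6=1.7919, v=-39.2720/1.3784=-28.4909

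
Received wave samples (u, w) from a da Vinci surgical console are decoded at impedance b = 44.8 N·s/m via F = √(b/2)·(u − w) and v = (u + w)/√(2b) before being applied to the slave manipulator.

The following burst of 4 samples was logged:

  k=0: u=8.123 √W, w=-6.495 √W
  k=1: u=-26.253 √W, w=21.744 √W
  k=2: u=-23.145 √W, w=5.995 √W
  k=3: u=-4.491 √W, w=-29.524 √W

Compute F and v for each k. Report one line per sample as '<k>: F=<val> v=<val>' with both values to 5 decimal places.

k=0: u−w=14.61800, u+w=1.62800; √(b/2)=4.73286, √(2b)=9.46573; F=4.73286×14.618=69.18500, v=1.62800/9.46573=0.17199
k=1: u−w=-47.99700, u+w=-4.50900; √(b/2)=4.73286, √(2b)=9.46573; F=4.73286×(-47.997)=-227.16327, v=-4.50900/9.46573=-0.47635
k=2: u−w=-29.14000, u+w=-17.15000; √(b/2)=4.73286, √(2b)=9.46573; F=4.73286×(-29.14)=-137.91565, v=-17.15000/9.46573=-1.81180
k=3: u−w=25.03300, u+w=-34.01500; √(b/2)=4.73286, √(2b)=9.46573; F=4.73286×25.033=118.47778, v=-34.01500/9.46573=-3.59349

0: F=69.18500 v=0.17199
1: F=-227.16327 v=-0.47635
2: F=-137.91565 v=-1.81180
3: F=118.47778 v=-3.59349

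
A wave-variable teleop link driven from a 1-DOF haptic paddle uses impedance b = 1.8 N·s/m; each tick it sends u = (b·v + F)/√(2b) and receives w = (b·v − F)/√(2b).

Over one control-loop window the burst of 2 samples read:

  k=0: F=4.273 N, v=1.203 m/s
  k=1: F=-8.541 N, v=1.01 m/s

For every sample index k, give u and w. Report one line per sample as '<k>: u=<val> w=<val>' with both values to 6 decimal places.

k=0: b·v=1.8×1.203=2.165400; √(2b)=1.897367; u=(2.165400+4.273)/1.897367=3.393335, w=(2.165400−4.273)/1.897367=-1.110803
k=1: b·v=1.8×1.01=1.818000; √(2b)=1.897367; u=(1.818000+(-8.541))/1.897367=-3.543332, w=(1.818000−(-8.541))/1.897367=5.459672

0: u=3.393335 w=-1.110803
1: u=-3.543332 w=5.459672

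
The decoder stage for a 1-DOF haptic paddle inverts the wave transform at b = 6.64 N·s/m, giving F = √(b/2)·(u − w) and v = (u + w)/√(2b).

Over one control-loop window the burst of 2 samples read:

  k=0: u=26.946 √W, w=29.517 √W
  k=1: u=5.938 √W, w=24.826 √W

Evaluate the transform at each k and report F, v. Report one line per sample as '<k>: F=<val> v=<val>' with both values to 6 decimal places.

0: F=-4.684585 v=15.494049
1: F=-34.415574 v=8.441969

k=0: u−w=-2.571000, u+w=56.463000; √(b/2)=1.822087, √(2b)=3.644173; F=1.822087×(-2.571)=-4.684585, v=56.463000/3.644173=15.494049
k=1: u−w=-18.888000, u+w=30.764000; √(b/2)=1.822087, √(2b)=3.644173; F=1.822087×(-18.888)=-34.415574, v=30.764000/3.644173=8.441969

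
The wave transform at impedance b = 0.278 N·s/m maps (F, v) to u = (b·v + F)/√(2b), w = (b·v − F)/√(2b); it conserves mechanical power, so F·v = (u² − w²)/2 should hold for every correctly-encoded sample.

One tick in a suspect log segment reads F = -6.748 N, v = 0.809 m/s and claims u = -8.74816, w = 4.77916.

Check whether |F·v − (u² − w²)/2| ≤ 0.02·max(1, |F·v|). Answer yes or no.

no

F·v = (-6.748)×0.809 = -5.45913 W.
(u² − w²)/2 = (76.53030 − 22.84037)/2 = 26.84497 W.
|Δ| = 32.30410;  2% of max(1, |F·v|) = 0.10918.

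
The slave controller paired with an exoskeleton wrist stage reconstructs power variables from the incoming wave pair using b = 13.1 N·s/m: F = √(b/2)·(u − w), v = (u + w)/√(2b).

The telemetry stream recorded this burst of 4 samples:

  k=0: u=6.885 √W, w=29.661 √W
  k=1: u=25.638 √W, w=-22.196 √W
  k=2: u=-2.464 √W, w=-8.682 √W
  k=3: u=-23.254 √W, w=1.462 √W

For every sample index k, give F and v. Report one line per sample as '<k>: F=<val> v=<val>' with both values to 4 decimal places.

k=0: u−w=-22.7760, u+w=36.5460; √(b/2)=2.5593, √(2b)=5.1186; F=2.5593×(-22.776)=-58.2905, v=36.5460/5.1186=7.1399
k=1: u−w=47.8340, u+w=3.4420; √(b/2)=2.5593, √(2b)=5.1186; F=2.5593×47.834=122.4214, v=3.4420/5.1186=0.6725
k=2: u−w=6.2180, u+w=-11.1460; √(b/2)=2.5593, √(2b)=5.1186; F=2.5593×6.218=15.9137, v=-11.1460/5.1186=-2.1776
k=3: u−w=-24.7160, u+w=-21.7920; √(b/2)=2.5593, √(2b)=5.1186; F=2.5593×(-24.716)=-63.2556, v=-21.7920/5.1186=-4.2574

0: F=-58.2905 v=7.1399
1: F=122.4214 v=0.6725
2: F=15.9137 v=-2.1776
3: F=-63.2556 v=-4.2574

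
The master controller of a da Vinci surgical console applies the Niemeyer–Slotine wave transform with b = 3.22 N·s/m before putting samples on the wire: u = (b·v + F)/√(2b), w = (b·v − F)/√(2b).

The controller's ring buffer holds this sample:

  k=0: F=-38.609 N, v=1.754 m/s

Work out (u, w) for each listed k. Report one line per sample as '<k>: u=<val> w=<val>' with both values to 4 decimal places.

0: u=-12.9885 w=17.4397

k=0: b·v=3.22×1.754=5.6479; √(2b)=2.5377; u=(5.6479+(-38.609))/2.5377=-12.9885, w=(5.6479−(-38.609))/2.5377=17.4397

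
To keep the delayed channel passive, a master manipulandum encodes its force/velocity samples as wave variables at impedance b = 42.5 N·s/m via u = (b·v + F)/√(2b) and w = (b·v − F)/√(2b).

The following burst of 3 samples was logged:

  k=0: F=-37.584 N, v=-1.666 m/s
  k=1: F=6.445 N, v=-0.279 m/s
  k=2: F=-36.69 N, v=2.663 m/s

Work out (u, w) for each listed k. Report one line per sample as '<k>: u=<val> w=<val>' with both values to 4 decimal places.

k=0: b·v=42.5×(-1.666)=-70.8050; √(2b)=9.2195; u=(-70.8050+(-37.584))/9.2195=-11.7564, w=(-70.8050−(-37.584))/9.2195=-3.6033
k=1: b·v=42.5×(-0.279)=-11.8575; √(2b)=9.2195; u=(-11.8575+6.445)/9.2195=-0.5871, w=(-11.8575−6.445)/9.2195=-1.9852
k=2: b·v=42.5×2.663=113.1775; √(2b)=9.2195; u=(113.1775+(-36.69))/9.2195=8.2962, w=(113.1775−(-36.69))/9.2195=16.2554

0: u=-11.7564 w=-3.6033
1: u=-0.5871 w=-1.9852
2: u=8.2962 w=16.2554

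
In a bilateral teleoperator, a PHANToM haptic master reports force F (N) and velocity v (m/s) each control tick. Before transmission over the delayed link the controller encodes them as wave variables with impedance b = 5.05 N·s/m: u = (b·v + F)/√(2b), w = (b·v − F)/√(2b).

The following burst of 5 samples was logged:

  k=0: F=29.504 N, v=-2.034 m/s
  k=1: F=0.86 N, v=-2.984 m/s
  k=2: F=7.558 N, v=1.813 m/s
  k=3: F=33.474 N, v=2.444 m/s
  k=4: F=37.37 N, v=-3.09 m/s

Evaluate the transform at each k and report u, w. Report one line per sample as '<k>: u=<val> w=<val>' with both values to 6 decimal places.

0: u=6.051605 w=-12.515758
1: u=-4.471044 w=-5.012256
2: u=5.259090 w=0.502714
3: u=14.416452 w=-6.649298
4: u=6.848697 w=-16.668871

k=0: b·v=5.05×(-2.034)=-10.271700; √(2b)=3.178050; u=(-10.271700+29.504)/3.178050=6.051605, w=(-10.271700−29.504)/3.178050=-12.515758
k=1: b·v=5.05×(-2.984)=-15.069200; √(2b)=3.178050; u=(-15.069200+0.86)/3.178050=-4.471044, w=(-15.069200−0.86)/3.178050=-5.012256
k=2: b·v=5.05×1.813=9.155650; √(2b)=3.178050; u=(9.155650+7.558)/3.178050=5.259090, w=(9.155650−7.558)/3.178050=0.502714
k=3: b·v=5.05×2.444=12.342200; √(2b)=3.178050; u=(12.342200+33.474)/3.178050=14.416452, w=(12.342200−33.474)/3.178050=-6.649298
k=4: b·v=5.05×(-3.09)=-15.604500; √(2b)=3.178050; u=(-15.604500+37.37)/3.178050=6.848697, w=(-15.604500−37.37)/3.178050=-16.668871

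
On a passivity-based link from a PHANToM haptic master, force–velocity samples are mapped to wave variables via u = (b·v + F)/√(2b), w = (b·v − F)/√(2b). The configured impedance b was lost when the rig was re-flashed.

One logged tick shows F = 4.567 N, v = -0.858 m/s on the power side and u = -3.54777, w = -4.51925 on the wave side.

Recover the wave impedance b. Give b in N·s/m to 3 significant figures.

u + w = -8.0670;  u + w = √(2b)·v, so √(2b) = -8.0670/(-0.858) = 9.4021.
b = (√(2b))²/2 = 88.3999/2 = 44.1999.
(Check via u − w = 2F/√(2b): u − w = 0.9715, 2F/√(2b) = 0.9715.)

b = 44.2 N·s/m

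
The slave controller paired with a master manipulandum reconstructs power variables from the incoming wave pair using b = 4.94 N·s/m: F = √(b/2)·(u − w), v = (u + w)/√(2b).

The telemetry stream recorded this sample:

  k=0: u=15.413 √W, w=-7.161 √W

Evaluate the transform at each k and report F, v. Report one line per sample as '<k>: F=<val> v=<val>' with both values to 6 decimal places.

k=0: u−w=22.574000, u+w=8.252000; √(b/2)=1.571623, √(2b)=3.143247; F=1.571623×22.574=35.477826, v=8.252000/3.143247=2.625311

0: F=35.477826 v=2.625311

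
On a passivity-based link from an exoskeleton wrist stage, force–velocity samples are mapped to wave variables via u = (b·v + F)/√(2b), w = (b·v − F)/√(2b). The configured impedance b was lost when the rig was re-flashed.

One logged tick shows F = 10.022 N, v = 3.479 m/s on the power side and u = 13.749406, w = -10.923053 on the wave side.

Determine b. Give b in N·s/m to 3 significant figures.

b = 0.33 N·s/m

u + w = 2.826353;  u + w = √(2b)·v, so √(2b) = 2.826353/3.479 = 0.812404.
b = (√(2b))²/2 = 0.660000/2 = 0.330000.
(Check via u − w = 2F/√(2b): u − w = 24.672459, 2F/√(2b) = 24.672458.)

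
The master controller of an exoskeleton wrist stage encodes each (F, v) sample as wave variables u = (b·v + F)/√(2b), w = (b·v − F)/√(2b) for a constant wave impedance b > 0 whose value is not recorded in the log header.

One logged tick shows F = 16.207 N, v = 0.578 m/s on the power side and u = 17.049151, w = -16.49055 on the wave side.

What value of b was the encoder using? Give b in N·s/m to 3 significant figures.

u + w = 0.558601;  u + w = √(2b)·v, so √(2b) = 0.558601/0.578 = 0.966438.
b = (√(2b))²/2 = 0.934002/2 = 0.467001.
(Check via u − w = 2F/√(2b): u − w = 33.539701, 2F/√(2b) = 33.539668.)

b = 0.467 N·s/m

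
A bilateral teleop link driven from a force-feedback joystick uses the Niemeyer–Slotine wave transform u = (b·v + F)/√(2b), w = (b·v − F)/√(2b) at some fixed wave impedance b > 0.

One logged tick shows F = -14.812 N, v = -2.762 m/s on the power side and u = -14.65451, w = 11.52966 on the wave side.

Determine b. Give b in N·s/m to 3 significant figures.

u + w = -3.1249;  u + w = √(2b)·v, so √(2b) = -3.1249/(-2.762) = 1.1314.
b = (√(2b))²/2 = 1.2800/2 = 0.6400.
(Check via u − w = 2F/√(2b): u − w = -26.1842, 2F/√(2b) = -26.1841.)

b = 0.64 N·s/m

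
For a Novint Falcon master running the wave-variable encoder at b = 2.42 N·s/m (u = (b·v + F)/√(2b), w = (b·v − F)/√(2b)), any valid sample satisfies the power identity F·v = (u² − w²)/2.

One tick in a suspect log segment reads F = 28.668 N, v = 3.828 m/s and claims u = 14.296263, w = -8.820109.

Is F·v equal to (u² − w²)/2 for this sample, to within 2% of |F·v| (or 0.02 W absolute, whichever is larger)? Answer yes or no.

F·v = 28.668×3.828 = 109.741104 W.
(u² − w²)/2 = (204.383136 − 77.794323)/2 = 63.294406 W.
|Δ| = 46.446698;  2% of max(1, |F·v|) = 2.194822.

no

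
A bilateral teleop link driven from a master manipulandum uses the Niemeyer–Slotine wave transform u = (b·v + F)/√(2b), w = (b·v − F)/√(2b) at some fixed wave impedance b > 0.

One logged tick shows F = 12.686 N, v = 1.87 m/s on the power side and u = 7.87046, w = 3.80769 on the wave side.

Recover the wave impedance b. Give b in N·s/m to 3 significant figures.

b = 19.5 N·s/m

u + w = 11.67815;  u + w = √(2b)·v, so √(2b) = 11.67815/1.87 = 6.24500.
b = (√(2b))²/2 = 39.00002/2 = 19.50001.
(Check via u − w = 2F/√(2b): u − w = 4.06277, 2F/√(2b) = 4.06277.)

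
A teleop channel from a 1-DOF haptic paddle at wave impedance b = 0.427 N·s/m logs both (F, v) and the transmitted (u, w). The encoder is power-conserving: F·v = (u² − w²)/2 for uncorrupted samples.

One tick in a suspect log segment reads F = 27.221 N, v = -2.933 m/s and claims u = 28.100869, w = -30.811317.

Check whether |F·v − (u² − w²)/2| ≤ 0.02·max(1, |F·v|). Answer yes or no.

yes

F·v = 27.221×(-2.933) = -79.839193 W.
(u² − w²)/2 = (789.658839 − 949.337255)/2 = -79.839208 W.
|Δ| = 0.000015;  2% of max(1, |F·v|) = 1.596784.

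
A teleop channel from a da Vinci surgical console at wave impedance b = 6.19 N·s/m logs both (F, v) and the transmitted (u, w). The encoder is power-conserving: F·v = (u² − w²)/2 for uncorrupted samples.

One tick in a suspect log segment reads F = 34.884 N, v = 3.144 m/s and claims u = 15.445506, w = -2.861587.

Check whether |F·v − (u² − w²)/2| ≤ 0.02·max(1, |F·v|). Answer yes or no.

F·v = 34.884×3.144 = 109.675296 W.
(u² − w²)/2 = (238.563656 − 8.188680)/2 = 115.187488 W.
|Δ| = 5.512192;  2% of max(1, |F·v|) = 2.193506.

no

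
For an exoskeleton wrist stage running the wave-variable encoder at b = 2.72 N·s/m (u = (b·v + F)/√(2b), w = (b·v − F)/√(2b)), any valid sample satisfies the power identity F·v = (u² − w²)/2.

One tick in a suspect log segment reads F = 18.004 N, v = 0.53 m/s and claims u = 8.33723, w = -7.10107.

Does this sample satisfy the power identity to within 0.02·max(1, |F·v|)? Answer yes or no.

F·v = 18.004×0.53 = 9.5421 W.
(u² − w²)/2 = (69.5094 − 50.4252)/2 = 9.5421 W.
|Δ| = 0.0000;  2% of max(1, |F·v|) = 0.1908.

yes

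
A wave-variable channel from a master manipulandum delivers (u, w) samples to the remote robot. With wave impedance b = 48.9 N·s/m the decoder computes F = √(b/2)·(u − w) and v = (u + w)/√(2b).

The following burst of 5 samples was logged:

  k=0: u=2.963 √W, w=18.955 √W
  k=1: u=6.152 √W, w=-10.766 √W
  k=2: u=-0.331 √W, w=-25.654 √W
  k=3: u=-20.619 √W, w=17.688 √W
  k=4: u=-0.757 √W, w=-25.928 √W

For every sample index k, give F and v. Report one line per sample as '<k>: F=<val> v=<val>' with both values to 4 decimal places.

k=0: u−w=-15.9920, u+w=21.9180; √(b/2)=4.9447, √(2b)=9.8894; F=4.9447×(-15.992)=-79.0755, v=21.9180/9.8894=2.2163
k=1: u−w=16.9180, u+w=-4.6140; √(b/2)=4.9447, √(2b)=9.8894; F=4.9447×16.918=83.6543, v=-4.6140/9.8894=-0.4666
k=2: u−w=25.3230, u+w=-25.9850; √(b/2)=4.9447, √(2b)=9.8894; F=4.9447×25.323=125.2145, v=-25.9850/9.8894=-2.6276
k=3: u−w=-38.3070, u+w=-2.9310; √(b/2)=4.9447, √(2b)=9.8894; F=4.9447×(-38.307)=-189.4164, v=-2.9310/9.8894=-0.2964
k=4: u−w=25.1710, u+w=-26.6850; √(b/2)=4.9447, √(2b)=9.8894; F=4.9447×25.171=124.4629, v=-26.6850/9.8894=-2.6983

0: F=-79.0755 v=2.2163
1: F=83.6543 v=-0.4666
2: F=125.2145 v=-2.6276
3: F=-189.4164 v=-0.2964
4: F=124.4629 v=-2.6983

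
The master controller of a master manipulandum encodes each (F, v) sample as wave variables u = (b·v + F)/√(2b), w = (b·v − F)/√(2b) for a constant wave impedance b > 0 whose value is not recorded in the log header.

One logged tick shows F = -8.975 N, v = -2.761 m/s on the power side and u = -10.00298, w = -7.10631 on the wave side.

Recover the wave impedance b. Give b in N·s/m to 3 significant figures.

u + w = -17.10929;  u + w = √(2b)·v, so √(2b) = -17.10929/(-2.761) = 6.19677.
b = (√(2b))²/2 = 38.39999/2 = 19.20000.
(Check via u − w = 2F/√(2b): u − w = -2.89667, 2F/√(2b) = -2.89667.)

b = 19.2 N·s/m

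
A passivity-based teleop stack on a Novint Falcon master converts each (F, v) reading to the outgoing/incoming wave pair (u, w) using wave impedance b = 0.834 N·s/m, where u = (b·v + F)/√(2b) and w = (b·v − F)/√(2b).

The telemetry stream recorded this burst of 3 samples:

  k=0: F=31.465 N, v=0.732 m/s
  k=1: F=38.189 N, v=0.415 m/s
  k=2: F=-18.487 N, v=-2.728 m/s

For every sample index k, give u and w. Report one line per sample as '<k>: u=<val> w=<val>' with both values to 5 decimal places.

k=0: b·v=0.834×0.732=0.61049; √(2b)=1.29151; u=(0.61049+31.465)/1.29151=24.83563, w=(0.61049−31.465)/1.29151=-23.89025
k=1: b·v=0.834×0.415=0.34611; √(2b)=1.29151; u=(0.34611+38.189)/1.29151=29.83724, w=(0.34611−38.189)/1.29151=-29.30126
k=2: b·v=0.834×(-2.728)=-2.27515; √(2b)=1.29151; u=(-2.27515+(-18.487))/1.29151=-16.07586, w=(-2.27515−(-18.487))/1.29151=12.55262

0: u=24.83563 w=-23.89025
1: u=29.83724 w=-29.30126
2: u=-16.07586 w=12.55262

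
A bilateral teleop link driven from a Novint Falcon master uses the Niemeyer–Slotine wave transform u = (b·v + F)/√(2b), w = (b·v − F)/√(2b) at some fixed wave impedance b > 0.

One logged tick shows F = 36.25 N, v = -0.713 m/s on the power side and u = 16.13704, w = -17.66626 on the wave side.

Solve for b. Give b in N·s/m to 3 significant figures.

b = 2.3 N·s/m

u + w = -1.52922;  u + w = √(2b)·v, so √(2b) = -1.52922/(-0.713) = 2.14477.
b = (√(2b))²/2 = 4.60003/2 = 2.30002.
(Check via u − w = 2F/√(2b): u − w = 33.80330, 2F/√(2b) = 33.80318.)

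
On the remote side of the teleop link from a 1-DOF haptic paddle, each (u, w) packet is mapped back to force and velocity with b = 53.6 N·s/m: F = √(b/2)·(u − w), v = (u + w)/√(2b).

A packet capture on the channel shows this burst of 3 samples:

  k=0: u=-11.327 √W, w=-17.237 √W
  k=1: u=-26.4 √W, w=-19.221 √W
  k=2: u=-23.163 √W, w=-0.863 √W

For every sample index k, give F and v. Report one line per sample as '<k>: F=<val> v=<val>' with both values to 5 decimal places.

0: F=30.59531 v=-2.75881
1: F=-37.16476 v=-4.40623
2: F=-115.44424 v=-2.32051

k=0: u−w=5.91000, u+w=-28.56400; √(b/2)=5.17687, √(2b)=10.35374; F=5.17687×5.91=30.59531, v=-28.56400/10.35374=-2.75881
k=1: u−w=-7.17900, u+w=-45.62100; √(b/2)=5.17687, √(2b)=10.35374; F=5.17687×(-7.179)=-37.16476, v=-45.62100/10.35374=-4.40623
k=2: u−w=-22.30000, u+w=-24.02600; √(b/2)=5.17687, √(2b)=10.35374; F=5.17687×(-22.3)=-115.44424, v=-24.02600/10.35374=-2.32051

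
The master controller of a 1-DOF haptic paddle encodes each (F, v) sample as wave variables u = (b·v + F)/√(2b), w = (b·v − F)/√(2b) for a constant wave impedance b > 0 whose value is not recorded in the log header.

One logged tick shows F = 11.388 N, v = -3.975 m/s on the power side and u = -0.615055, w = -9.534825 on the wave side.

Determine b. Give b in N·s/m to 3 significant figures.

u + w = -10.149880;  u + w = √(2b)·v, so √(2b) = -10.149880/(-3.975) = 2.553429.
b = (√(2b))²/2 = 6.519999/2 = 3.260000.
(Check via u − w = 2F/√(2b): u − w = 8.919770, 2F/√(2b) = 8.919770.)

b = 3.26 N·s/m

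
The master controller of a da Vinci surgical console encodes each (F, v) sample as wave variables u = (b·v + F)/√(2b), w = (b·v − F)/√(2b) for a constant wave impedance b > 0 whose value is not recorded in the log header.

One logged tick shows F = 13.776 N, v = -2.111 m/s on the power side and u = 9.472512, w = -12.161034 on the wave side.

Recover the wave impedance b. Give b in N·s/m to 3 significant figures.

b = 0.811 N·s/m

u + w = -2.688522;  u + w = √(2b)·v, so √(2b) = -2.688522/(-2.111) = 1.273577.
b = (√(2b))²/2 = 1.622000/2 = 0.811000.
(Check via u − w = 2F/√(2b): u − w = 21.633546, 2F/√(2b) = 21.633549.)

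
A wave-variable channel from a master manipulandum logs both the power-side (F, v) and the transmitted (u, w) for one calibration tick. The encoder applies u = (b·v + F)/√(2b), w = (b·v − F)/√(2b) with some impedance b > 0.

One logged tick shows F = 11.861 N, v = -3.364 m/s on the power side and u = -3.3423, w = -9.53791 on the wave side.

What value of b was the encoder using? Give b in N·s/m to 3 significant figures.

u + w = -12.88021;  u + w = √(2b)·v, so √(2b) = -12.88021/(-3.364) = 3.82884.
b = (√(2b))²/2 = 14.66000/2 = 7.33000.
(Check via u − w = 2F/√(2b): u − w = 6.19561, 2F/√(2b) = 6.19561.)

b = 7.33 N·s/m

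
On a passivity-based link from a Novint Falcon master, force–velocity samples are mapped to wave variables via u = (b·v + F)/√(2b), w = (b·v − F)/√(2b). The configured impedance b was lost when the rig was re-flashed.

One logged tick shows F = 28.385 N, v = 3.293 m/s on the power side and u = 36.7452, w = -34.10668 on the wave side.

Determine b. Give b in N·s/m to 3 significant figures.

b = 0.321 N·s/m

u + w = 2.63852;  u + w = √(2b)·v, so √(2b) = 2.63852/3.293 = 0.80125.
b = (√(2b))²/2 = 0.64200/2 = 0.32100.
(Check via u − w = 2F/√(2b): u − w = 70.85188, 2F/√(2b) = 70.85169.)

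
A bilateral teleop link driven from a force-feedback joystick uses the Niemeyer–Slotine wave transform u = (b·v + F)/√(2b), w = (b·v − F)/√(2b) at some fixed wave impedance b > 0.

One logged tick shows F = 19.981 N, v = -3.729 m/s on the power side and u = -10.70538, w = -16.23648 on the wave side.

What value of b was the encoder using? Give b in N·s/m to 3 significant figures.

u + w = -26.94186;  u + w = √(2b)·v, so √(2b) = -26.94186/(-3.729) = 7.22496.
b = (√(2b))²/2 = 52.19999/2 = 26.09999.
(Check via u − w = 2F/√(2b): u − w = 5.53110, 2F/√(2b) = 5.53111.)

b = 26.1 N·s/m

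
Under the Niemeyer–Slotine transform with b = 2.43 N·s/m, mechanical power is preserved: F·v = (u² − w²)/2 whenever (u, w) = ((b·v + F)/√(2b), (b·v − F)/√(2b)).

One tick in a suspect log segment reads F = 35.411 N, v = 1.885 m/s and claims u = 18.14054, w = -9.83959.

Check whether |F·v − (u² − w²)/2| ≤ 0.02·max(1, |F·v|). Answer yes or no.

no

F·v = 35.411×1.885 = 66.7497 W.
(u² − w²)/2 = (329.0792 − 96.8175)/2 = 116.1308 W.
|Δ| = 49.3811;  2% of max(1, |F·v|) = 1.3350.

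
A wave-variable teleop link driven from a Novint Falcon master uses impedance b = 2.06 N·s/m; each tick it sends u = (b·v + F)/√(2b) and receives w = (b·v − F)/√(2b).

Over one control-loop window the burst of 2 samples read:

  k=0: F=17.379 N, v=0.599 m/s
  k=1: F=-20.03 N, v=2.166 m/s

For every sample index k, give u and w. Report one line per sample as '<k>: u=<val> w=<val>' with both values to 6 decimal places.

k=0: b·v=2.06×0.599=1.233940; √(2b)=2.029778; u=(1.233940+17.379)/2.029778=9.169937, w=(1.233940−17.379)/2.029778=-7.954100
k=1: b·v=2.06×2.166=4.461960; √(2b)=2.029778; u=(4.461960+(-20.03))/2.029778=-7.669823, w=(4.461960−(-20.03))/2.029778=12.066323

0: u=9.169937 w=-7.954100
1: u=-7.669823 w=12.066323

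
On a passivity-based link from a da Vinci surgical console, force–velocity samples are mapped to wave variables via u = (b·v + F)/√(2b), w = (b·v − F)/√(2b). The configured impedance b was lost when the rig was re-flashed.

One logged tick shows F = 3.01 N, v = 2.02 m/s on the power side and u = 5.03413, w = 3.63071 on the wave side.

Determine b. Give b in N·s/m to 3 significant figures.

b = 9.2 N·s/m

u + w = 8.66484;  u + w = √(2b)·v, so √(2b) = 8.66484/2.02 = 4.28952.
b = (√(2b))²/2 = 18.40002/2 = 9.20001.
(Check via u − w = 2F/√(2b): u − w = 1.40342, 2F/√(2b) = 1.40342.)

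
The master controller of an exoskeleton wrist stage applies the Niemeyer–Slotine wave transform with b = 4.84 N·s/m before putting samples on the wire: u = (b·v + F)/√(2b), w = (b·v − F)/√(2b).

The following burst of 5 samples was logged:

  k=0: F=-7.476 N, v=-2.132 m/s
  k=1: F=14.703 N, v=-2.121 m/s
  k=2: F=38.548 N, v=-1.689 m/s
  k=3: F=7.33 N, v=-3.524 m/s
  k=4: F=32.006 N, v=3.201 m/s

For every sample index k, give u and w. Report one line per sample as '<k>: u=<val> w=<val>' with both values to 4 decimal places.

0: u=-5.7195 w=-0.9137
1: u=1.4262 w=-8.0252
2: u=9.7623 w=-15.0173
3: u=-3.1261 w=-7.8380
4: u=15.2667 w=-5.3075

k=0: b·v=4.84×(-2.132)=-10.3189; √(2b)=3.1113; u=(-10.3189+(-7.476))/3.1113=-5.7195, w=(-10.3189−(-7.476))/3.1113=-0.9137
k=1: b·v=4.84×(-2.121)=-10.2656; √(2b)=3.1113; u=(-10.2656+14.703)/3.1113=1.4262, w=(-10.2656−14.703)/3.1113=-8.0252
k=2: b·v=4.84×(-1.689)=-8.1748; √(2b)=3.1113; u=(-8.1748+38.548)/3.1113=9.7623, w=(-8.1748−38.548)/3.1113=-15.0173
k=3: b·v=4.84×(-3.524)=-17.0562; √(2b)=3.1113; u=(-17.0562+7.33)/3.1113=-3.1261, w=(-17.0562−7.33)/3.1113=-7.8380
k=4: b·v=4.84×3.201=15.4928; √(2b)=3.1113; u=(15.4928+32.006)/3.1113=15.2667, w=(15.4928−32.006)/3.1113=-5.3075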